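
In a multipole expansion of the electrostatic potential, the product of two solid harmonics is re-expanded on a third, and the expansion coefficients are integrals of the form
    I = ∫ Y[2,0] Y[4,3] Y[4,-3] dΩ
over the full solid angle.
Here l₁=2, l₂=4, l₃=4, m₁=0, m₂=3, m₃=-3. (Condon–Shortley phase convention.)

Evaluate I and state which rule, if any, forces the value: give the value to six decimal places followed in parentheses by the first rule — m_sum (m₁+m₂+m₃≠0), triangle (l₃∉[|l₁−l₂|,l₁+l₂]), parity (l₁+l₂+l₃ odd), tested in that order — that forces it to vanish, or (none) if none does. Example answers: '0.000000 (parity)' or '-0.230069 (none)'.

0.057344 (none)

Checks pass: Σm=0; 10 even; l₃=4∈[2,6].
(2·2+1)(2·4+1)(2·4+1) = 405
Δ: 2! 2! 6! / 11! → 1/13860
sum: t=0:+1/192 t=1:−1/36 t=2:+1/192 = -5/288
3j²(2 4 4; 0 0 0) = Δ·Π!·Σ² = 20/693  (sign -1)
sum: t=1:−1/720 t=2:+1/480 = 1/1440
3j²(2 4 4; 0 3 -3) = Δ·Π!·Σ² = 7/1980  (sign -1)
combine: 4πI² = 405·20/693·7/1980 = 5/121
take √, sign +1: I = 0.05734392
No selection rule forces the value: the integral is nonzero (none).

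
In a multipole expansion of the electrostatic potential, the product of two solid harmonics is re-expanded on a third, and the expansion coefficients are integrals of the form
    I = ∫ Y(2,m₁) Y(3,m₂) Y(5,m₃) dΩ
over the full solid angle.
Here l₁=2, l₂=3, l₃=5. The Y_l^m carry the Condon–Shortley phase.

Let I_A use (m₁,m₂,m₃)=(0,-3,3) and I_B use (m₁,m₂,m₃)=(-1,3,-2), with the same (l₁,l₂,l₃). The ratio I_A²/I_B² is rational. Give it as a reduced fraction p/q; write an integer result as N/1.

Shared (l₁,l₂,l₃)=(2,3,5): N and (l;000)² cancel in I_A²/I_B².
A: Δ = 0!·4!·6!/11! = 1/2310; Racah Σ t=0..0: t=0:+1/2880 = 1/2880; ⇒ 3j(2 3 5; 0 -3 3)² = 2/165, sgn +1
B: Δ = 0!·4!·6!/11! = 1/2310; Racah Σ t=0..0: t=0:+1/4320 = 1/4320; ⇒ 3j(2 3 5; -1 3 -2)² = 1/330, sgn -1
I_A²/I_B² = (2/165)/(1/330) = 4/1

4/1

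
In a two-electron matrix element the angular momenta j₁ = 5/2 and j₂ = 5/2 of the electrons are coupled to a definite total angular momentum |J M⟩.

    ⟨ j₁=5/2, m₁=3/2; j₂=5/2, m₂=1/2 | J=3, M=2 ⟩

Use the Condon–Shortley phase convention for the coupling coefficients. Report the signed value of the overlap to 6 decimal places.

j₁+j₂−J=2  J+j₁−j₂=3  J−j₁+j₂=3  j₁+j₂+J+1=9
(j₁±m₁, j₂±m₂, J±M) = (4,1,3,2,5,1)
P² = 48
sum k=0..1:
  [0] +1/24 = 1/24
  [1] −1/12 = -1/12
S = -1/24
C² = P²·S² = 1/12 ; C = -0.288675

−√(1/12) ≈ -0.288675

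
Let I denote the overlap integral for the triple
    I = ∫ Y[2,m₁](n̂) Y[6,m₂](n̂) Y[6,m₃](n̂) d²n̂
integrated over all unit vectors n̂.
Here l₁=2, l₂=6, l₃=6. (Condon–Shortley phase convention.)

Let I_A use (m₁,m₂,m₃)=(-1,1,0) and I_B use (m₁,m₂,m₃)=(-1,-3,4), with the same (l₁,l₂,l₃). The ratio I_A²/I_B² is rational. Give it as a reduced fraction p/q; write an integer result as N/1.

Same 2,6,6: normalisation and zero-m 3j drop out of the ratio.
A: Δ: 2! 2! 10! / 15! → 1/90090; sum: t=1:−1/34560 t=2:+1/28800 = 1/172800; 3j²(2 6 6; -1 1 0) = Δ·Π!·Σ² = 1/1430  (sign +1)
B: Δ: 2! 2! 10! / 15! → 1/90090; sum: t=1:−1/161280 t=2:+1/725760 = -1/207360; 3j²(2 6 6; -1 -3 4) = Δ·Π!·Σ² = 7/286  (sign -1)
I_A²/I_B² = (1/1430)/(7/286) = 1/35

1/35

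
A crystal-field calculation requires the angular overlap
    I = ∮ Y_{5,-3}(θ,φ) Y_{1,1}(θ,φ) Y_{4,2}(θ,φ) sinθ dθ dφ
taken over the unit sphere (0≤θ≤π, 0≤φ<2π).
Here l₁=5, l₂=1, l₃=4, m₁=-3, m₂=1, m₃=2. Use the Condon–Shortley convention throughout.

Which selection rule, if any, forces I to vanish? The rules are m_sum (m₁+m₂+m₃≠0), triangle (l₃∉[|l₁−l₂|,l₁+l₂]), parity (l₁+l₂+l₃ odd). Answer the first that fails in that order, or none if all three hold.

azimuthal sum: -3 + 1 + 2 = 0  ✓
4 ≤ 4 ≤ 6 (triangle on l)  ✓
L = 5 + 1 + 4 = 10 (even)  ✓

none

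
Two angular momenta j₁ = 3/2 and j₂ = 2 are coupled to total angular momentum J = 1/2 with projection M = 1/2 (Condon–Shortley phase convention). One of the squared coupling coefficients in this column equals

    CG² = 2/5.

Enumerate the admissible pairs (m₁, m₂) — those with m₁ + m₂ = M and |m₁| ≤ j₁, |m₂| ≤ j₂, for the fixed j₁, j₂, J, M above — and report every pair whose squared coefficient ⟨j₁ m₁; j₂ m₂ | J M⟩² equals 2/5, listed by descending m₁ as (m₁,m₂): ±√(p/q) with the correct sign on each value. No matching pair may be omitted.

(-3/2,2): −√(2/5)

Admissible pairs with m₁+m₂ = M = 1/2: (-3/2,2), (-1/2,1), (1/2,0), (3/2,-1)
  (m₁,m₂)=(3/2,-1): CG² = 1/10, CG = +√(1/10)
  (m₁,m₂)=(1/2,0): CG² = 1/5, CG = −√(1/5)
  (m₁,m₂)=(-1/2,1): CG² = 3/10, CG = +√(3/10)
  (m₁,m₂)=(-3/2,2): CG² = 2/5, CG = −√(2/5)   ← matches the target
Pairs with CG² = 2/5: (-3/2,2): −√(2/5)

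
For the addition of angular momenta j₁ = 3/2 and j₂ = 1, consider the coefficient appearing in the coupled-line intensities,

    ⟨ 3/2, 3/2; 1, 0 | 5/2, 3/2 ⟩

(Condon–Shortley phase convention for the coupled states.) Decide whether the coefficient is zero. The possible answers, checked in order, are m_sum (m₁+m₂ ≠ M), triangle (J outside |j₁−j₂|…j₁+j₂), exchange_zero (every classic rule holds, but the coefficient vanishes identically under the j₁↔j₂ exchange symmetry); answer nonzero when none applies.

nonzero

m-sum: m₁+m₂ = 3/2+0 = 3/2, M = 3/2  ✓
triangle: |j₁−j₂| = 1/2 ≤ J = 5/2 ≤ j₁+j₂ = 5/2  ✓
exchange: j₁≠j₂ or m₁≠m₂ — the exchange symmetry imposes no constraint here
value check: CG = +√(2/5) = +0.632456 ≠ 0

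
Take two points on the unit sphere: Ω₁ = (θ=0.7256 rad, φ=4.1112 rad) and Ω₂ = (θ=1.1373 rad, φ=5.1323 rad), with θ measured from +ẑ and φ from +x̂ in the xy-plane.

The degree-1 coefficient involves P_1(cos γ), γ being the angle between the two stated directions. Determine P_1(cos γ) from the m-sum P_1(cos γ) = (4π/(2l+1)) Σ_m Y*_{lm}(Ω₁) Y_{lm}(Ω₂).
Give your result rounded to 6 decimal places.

Summing Y*_{l m}(θ₁,φ₁)·Y_{l m}(θ₂,φ₂) over m ∈ [−1, 1]; prefactor 4π/(2·1+1) = 4.188790:
  [-1]  conj(Y_{1,-1})(Ω₁) = -0.129677-0.189066i ; Y_{1,-1}(Ω₂) = +0.127822+0.286298i ; Δ = +0.037554-0.061293i
  [+0]  conj(Y_{1,0})(Ω₁) = +0.365524-0.000000i ; Y_{1,0}(Ω₂) = +0.205236+0.000000i ; Δ = +0.075019+0.000000i
  [+1]  conj(Y_{1,1})(Ω₁) = +0.129677-0.189066i ; Y_{1,1}(Ω₂) = -0.127822+0.286298i ; Δ = +0.037554+0.061293i
Σ over m = +0.150126+0.000000i; ×(4π/3) → +0.628846+0.000000i. Real part: 0.628846

0.628846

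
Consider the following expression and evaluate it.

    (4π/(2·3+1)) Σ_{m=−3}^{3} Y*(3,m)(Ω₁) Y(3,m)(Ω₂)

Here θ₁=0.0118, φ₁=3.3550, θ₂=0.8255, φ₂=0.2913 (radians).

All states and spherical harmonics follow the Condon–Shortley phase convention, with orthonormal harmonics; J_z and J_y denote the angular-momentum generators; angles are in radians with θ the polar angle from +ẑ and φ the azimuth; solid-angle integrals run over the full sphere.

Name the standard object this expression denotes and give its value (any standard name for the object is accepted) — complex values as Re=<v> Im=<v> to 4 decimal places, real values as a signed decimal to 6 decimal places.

This sum is the spherical-harmonic addition theorem: it equals the Legendre polynomial P_l(cos γ) of the angle γ between the two directions.
Term-by-term m-sum for l=3 (normalisation 4π/7 = 1.795196):
  m=-3: (-0.000001-0.000000i) × (+0.106282-0.126980i) = -0.000000+0.000000i  (running Σ = -0.000000+0.000000i)
  m=-2: (+0.000130+0.000059i) × (+0.312566-0.205947i) = +0.000053-0.000008i  (running Σ = +0.000053-0.000008i)
  m=-1: (-0.014905-0.003230i) × (+0.295677-0.088653i) = -0.004693+0.000366i  (running Σ = -0.004641+0.000358i)
  m=0: (+0.746041-0.000000i) × (-0.177233+0.000000i) = -0.132223+0.000000i  (running Σ = -0.136864+0.000358i)
  m=1: (+0.014905-0.003230i) × (-0.295677-0.088653i) = -0.004693-0.000366i  (running Σ = -0.141558-0.000008i)
  m=2: (+0.000130-0.000059i) × (+0.312566+0.205947i) = +0.000053+0.000008i  (running Σ = -0.141505+0.000000i)
  m=3: (+0.000001-0.000000i) × (-0.106282-0.126980i) = -0.000000-0.000000i  (running Σ = -0.141505-0.000000i)
Total Σ_m = -0.141505-0.000000i. Multiply by 1.795196: -0.254030-0.000000i. P_3(cos γ) = -0.254030

Legendre polynomial (addition theorem), -0.254030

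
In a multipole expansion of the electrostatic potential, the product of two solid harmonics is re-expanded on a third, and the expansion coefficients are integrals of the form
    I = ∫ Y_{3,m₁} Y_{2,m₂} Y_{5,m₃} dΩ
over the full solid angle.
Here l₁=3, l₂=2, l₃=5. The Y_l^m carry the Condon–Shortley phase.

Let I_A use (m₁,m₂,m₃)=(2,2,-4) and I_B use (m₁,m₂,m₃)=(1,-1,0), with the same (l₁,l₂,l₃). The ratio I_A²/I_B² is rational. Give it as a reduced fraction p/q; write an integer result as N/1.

63/25

l's match ⇒ only the (l;m) 3-j factors differ between A and B.
A: triangle coeff Δ(3,2,5) = 1/2310; Σ_t [0,0]: t=0:+1/2880 = 1/2880; (3j)²=3/55 [(3 2 5; 2 2 -4)], sign=-1
B: triangle coeff Δ(3,2,5) = 1/2310; Σ_t [0,0]: t=0:+1/288 = 1/288; (3j)²=5/231 [(3 2 5; 1 -1 0)], sign=-1
I_A²/I_B² = (3/55)/(5/231) = 63/25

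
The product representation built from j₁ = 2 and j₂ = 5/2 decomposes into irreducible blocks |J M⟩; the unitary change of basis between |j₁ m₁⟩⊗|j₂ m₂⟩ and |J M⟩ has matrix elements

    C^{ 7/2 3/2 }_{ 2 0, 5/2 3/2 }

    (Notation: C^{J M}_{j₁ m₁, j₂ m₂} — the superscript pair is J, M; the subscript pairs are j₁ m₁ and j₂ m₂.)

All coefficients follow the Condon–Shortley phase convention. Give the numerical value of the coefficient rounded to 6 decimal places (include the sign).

j₁+j₂−J=1  J+j₁−j₂=3  J−j₁+j₂=4  j₁+j₂+J+1=9
(j₁±m₁, j₂±m₂, J±M) = (2,2,4,1,5,2)
P² = 512/7
sum k=0..1:
  [0] +1/48 = 1/48
  [1] −1/12 = -1/12
S = -1/16
C² = P²·S² = 2/7 ; C = -0.534522

-0.534522  (= −√(2/7))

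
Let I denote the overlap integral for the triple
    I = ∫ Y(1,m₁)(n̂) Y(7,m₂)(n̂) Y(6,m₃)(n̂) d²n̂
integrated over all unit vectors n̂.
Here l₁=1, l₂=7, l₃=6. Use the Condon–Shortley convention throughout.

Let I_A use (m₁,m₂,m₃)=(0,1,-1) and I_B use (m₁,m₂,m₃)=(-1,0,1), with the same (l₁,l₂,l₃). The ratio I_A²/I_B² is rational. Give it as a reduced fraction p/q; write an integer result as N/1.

16/7

Shared (l₁,l₂,l₃)=(1,7,6): N and (l;000)² cancel in I_A²/I_B².
A: Δ = 2!·0!·12!/15! = 1/1365; Racah Σ t=1..1: t=1:−1/604800 = -1/604800; ⇒ 3j(1 7 6; 0 1 -1)² = 16/455, sgn +1
B: Δ = 2!·0!·12!/15! = 1/1365; Racah Σ t=2..2: t=2:+1/1209600 = 1/1209600; ⇒ 3j(1 7 6; -1 0 1)² = 1/65, sgn -1
I_A²/I_B² = (16/455)/(1/65) = 16/7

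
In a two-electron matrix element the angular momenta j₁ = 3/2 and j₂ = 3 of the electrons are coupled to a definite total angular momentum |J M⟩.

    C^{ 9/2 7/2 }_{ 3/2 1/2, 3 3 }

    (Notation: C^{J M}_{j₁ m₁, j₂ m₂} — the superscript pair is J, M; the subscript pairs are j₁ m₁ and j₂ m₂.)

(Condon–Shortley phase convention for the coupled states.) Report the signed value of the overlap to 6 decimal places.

√[10·0!3!6!/10! · 2!1!6!0!8!1!] = √(691200)
  +(−1)^0/∏(0,0,1,6,2,0)! = 1/1440  (running 1/1440)
⟨..|..⟩ = √(691200)·(1/1440) = +0.577350

+0.577350  (= +√(1/3))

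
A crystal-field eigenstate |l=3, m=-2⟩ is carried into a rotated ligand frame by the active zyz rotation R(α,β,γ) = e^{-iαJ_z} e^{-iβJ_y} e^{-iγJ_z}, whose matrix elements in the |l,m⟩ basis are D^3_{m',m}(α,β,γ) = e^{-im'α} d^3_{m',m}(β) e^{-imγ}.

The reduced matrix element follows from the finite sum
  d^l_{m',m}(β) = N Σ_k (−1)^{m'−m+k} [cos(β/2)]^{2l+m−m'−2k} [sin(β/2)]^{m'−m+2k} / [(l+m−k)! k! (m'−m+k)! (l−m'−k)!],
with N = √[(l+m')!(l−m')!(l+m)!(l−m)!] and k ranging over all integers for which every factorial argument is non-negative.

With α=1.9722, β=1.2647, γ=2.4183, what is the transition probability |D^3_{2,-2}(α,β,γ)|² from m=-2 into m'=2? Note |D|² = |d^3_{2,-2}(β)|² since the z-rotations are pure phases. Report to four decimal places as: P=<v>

P=0.1256

D^3_{2,-2}(1.9722,1.2647,2.4183) = e^{-i·2·1.9722}·d^3_{2,-2}(1.2647)·e^{-i·-2·2.4183}. Compute d first:
With c≡cos(β/2)=0.806641 and s≡sin(β/2)=0.591042, N=[120·1·1·120]^{1/2}=120.000000
Admissible k: 0..1 (factorial args all ≥0)
  k=0: (−1)^4·120.0000/(24)·0.8066^2·0.5910^4 = +0.397012
  k=1: (−1)^5·120.0000/(120)·0.8066^0·0.5910^6 = -0.042629
d^3_{2,-2}(1.2647) = +0.397012 -0.042629 = +0.354383
|D^3_{2,-2}|² = |d^3_{2,-2}(β)|² = (+0.354383)² = 0.125587 (the z-rotation phases have unit modulus)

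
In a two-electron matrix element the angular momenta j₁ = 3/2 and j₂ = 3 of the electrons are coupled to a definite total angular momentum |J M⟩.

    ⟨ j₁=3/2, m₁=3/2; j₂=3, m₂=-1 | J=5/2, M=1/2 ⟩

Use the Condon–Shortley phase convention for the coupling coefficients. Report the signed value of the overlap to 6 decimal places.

+√(27/70) ≈ +0.621059

√[6·2!1!4!/8! · 3!0!2!4!3!2!] = √(864/35)
  +(−1)^0/∏(0,2,0,2,1,2)! = 1/8  (running 1/8)
⟨..|..⟩ = √(864/35)·(1/8) = +0.621059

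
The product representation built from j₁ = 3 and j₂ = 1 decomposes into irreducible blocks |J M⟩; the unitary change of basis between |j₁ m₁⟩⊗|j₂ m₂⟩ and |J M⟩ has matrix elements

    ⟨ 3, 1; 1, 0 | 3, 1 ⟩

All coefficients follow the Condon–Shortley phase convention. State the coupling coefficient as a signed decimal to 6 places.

+0.288675

√[7·1!5!1!/8! · 4!2!1!1!4!2!] = √(48)
  +(−1)^0/∏(0,1,2,1,3,0)! = 1/12  (running 1/12)
  +(−1)^1/∏(1,0,1,0,4,1)! = -1/24  (running 1/24)
⟨..|..⟩ = √(48)·(1/24) = +0.288675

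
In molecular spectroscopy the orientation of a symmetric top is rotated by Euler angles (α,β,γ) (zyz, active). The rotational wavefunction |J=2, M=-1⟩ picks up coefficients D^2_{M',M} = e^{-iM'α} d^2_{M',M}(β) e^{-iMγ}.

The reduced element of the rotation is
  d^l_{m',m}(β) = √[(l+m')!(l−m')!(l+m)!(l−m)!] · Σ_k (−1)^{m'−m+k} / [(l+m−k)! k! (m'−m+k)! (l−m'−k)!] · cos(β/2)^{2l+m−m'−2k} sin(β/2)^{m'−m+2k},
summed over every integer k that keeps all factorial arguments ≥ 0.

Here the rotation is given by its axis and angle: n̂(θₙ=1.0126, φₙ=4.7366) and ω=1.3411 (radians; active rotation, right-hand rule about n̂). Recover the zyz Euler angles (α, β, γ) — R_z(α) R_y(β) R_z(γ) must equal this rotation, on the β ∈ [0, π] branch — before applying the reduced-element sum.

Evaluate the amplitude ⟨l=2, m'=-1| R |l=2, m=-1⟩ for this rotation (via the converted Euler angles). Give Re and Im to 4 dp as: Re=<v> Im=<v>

Re=-0.0563 Im=-0.0574

Axis–angle → zyz. n̂ = (sinθₙcosφₙ, sinθₙsinφₙ, cosθₙ) = (+0.020534, -0.847963, +0.529657), ω = 1.3411.
R = I cosω + sinω [n̂]ₓ + (1−cosω) n̂n̂ᵀ gives
  R = [+0.228007, -0.529194, -0.817292; +0.502298, +0.783011, -0.366866; +0.834092, -0.326876, +0.444345]
β = atan2(√(R₁₃²+R₂₃²), R₃₃) = 1.110353; α = atan2(R₂₃, R₁₃) mod 2π = 3.563515; γ = atan2(R₃₂, −R₃₁) mod 2π = 3.515092
First d^2_{-1,-1}(β=1.1104), then the phase factors e^{-i(-1)α} and e^{-i(-1)γ}:
c=cos(1.110353/2)=0.849807, s=sin(1.110353/2)=0.527093; N=√[1·6·1·6]=6.000000
Admissible k: 0..1 (factorial args all ≥0)
  k=0: (−1)^0·6.0000/(6)·0.8498^4·0.5271^0 = +0.521533
  k=1: (−1)^1·6.0000/(2)·0.8498^2·0.5271^2 = -0.601918
d^2_{-1,-1}(1.1104) = +0.521533 -0.601918 = -0.080384
Phases: e^{-i·(-1)·3.5635}=-0.912304-0.409515i, e^{-i·(-1)·3.5151}=-0.931056-0.364876i ⇒ D=-0.056268-0.057407i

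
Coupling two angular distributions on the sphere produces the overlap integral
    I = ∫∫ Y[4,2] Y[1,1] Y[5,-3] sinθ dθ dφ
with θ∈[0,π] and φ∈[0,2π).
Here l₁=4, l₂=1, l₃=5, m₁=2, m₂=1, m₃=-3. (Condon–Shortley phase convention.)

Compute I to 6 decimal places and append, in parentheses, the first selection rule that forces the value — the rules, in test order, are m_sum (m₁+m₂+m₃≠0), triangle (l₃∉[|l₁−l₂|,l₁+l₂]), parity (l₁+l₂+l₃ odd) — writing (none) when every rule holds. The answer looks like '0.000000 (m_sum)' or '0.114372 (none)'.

Rules hold: Σm=0, L=10 even, 3≤5≤5.
N = 9·3·11 = 297
Δ = 0!·8!·2!/11! = 1/495
Racah Σ t=0..0: t=0:+1/576 = 1/576
⇒ 3j(4 1 5; 0 0 0)² = 5/99, sgn -1
Racah Σ t=0..0: t=0:+1/2880 = 1/2880
⇒ 3j(4 1 5; 2 1 -3)² = 28/495, sgn +1
4πI² = N·(3j₀)²·(3jₘ)² = 28/33
I = -1·√(0.848485/4π) = -0.25984664
No selection rule forces the value: the integral is nonzero (none).

-0.259847 (none)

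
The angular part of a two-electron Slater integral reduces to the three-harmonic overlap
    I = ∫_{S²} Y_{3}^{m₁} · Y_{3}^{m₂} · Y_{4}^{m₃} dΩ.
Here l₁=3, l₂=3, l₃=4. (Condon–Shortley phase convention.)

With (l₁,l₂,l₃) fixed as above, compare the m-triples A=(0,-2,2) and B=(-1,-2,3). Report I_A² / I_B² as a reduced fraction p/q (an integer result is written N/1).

l's match ⇒ only the (l;m) 3-j factors differ between A and B.
A: triangle coeff Δ(3,3,4) = 1/34650; Σ_t [0,1]: t=0:+1/72 t=1:−1/96 = 1/288; (3j)²=1/462 [(3 3 4; 0 -2 2)], sign=+1
B: triangle coeff Δ(3,3,4) = 1/34650; Σ_t [0,1]: t=0:+1/288 t=1:−1/144 = -1/288; (3j)²=1/99 [(3 3 4; -1 -2 3)], sign=+1
I_A²/I_B² = (1/462)/(1/99) = 3/14

3/14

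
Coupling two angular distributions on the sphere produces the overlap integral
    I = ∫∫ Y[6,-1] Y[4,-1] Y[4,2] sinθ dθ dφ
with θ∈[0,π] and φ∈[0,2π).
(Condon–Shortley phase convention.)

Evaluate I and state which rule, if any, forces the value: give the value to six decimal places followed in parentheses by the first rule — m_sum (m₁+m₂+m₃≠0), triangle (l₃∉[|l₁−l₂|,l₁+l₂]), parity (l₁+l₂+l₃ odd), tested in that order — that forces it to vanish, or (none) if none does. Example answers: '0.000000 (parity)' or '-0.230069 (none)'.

0.097783 (none)

m-sum 0 ✓  L=14 even ✓  2≤4≤10 ✓
Π(2lᵢ+1) = 13×9×9 = 1053
triangle coeff Δ(6,4,4) = 1/1261260
Σ_t [2,4]: t=2:+1/4608 t=3:−1/1296 t=4:+1/4608 = -7/20736
(3j)²=20/1287 [(6 4 4; 0 0 0)], sign=-1
Σ_t [1,3]: t=1:−1/172800 t=2:+1/5760 t=3:−1/3456 = -7/57600
(3j)²=21/2860 [(6 4 4; -1 -1 2)], sign=-1
⇒ 4πI² = 189/1573
I = (+1)√(189/1573/(4π)) = 0.09778261
No selection rule forces the value: the integral is nonzero (none).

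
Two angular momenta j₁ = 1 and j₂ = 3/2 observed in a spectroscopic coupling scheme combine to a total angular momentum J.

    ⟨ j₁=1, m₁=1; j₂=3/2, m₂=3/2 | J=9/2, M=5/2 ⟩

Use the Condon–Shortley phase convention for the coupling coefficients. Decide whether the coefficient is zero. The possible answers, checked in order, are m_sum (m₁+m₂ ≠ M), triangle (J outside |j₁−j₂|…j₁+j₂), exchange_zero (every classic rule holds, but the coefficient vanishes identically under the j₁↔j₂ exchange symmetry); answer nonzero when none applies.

triangle

m-sum: m₁+m₂ = 1+3/2 = 5/2, M = 5/2  ✓
triangle: need |j₁−j₂| ≤ J ≤ j₁+j₂, i.e. J ∈ [1/2, 5/2]; J = 9/2 is outside ✗ ⇒ coefficient is 0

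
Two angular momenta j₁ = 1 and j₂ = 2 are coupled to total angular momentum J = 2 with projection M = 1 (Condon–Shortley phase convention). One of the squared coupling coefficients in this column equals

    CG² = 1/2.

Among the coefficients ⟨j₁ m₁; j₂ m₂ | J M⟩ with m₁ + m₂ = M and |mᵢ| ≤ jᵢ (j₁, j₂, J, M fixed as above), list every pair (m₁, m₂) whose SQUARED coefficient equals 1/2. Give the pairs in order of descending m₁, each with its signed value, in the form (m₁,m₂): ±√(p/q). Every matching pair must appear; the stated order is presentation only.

(1,0): +√(1/2)

Admissible pairs with m₁+m₂ = M = 1: (-1,2), (0,1), (1,0)
  (m₁,m₂)=(1,0): CG² = 1/2, CG = +√(1/2)   ← matches the target
  (m₁,m₂)=(0,1): CG² = 1/6, CG = −√(1/6)
  (m₁,m₂)=(-1,2): CG² = 1/3, CG = −√(1/3)
Pairs with CG² = 1/2: (1,0): +√(1/2)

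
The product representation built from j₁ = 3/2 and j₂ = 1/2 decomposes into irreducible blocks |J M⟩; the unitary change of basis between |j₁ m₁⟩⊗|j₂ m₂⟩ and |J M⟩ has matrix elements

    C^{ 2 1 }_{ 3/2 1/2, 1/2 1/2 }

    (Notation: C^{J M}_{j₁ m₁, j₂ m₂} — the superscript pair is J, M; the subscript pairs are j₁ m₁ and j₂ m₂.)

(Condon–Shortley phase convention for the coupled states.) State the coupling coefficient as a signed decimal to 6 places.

√[5·0!3!1!/5! · 2!1!1!0!3!1!] = √(3)
  +(−1)^0/∏(0,0,1,1,2,0)! = 1/2  (running 1/2)
⟨..|..⟩ = √(3)·(1/2) = +0.866025

+0.866025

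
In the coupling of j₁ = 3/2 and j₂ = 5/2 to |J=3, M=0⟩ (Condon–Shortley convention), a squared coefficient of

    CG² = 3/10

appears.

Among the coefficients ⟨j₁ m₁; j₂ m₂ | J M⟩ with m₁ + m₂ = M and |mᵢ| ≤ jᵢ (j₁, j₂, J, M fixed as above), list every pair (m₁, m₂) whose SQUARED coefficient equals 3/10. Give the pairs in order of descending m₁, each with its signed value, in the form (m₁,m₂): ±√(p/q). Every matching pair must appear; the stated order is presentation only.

(3/2,-3/2): +√(3/10); (-3/2,3/2): −√(3/10)

Admissible pairs with m₁+m₂ = M = 0: (-3/2,3/2), (-1/2,1/2), (1/2,-1/2), (3/2,-3/2)
  (m₁,m₂)=(3/2,-3/2): CG² = 3/10, CG = +√(3/10)   ← matches the target
  (m₁,m₂)=(1/2,-1/2): CG² = 1/5, CG = +√(1/5)
  (m₁,m₂)=(-1/2,1/2): CG² = 1/5, CG = −√(1/5)
  (m₁,m₂)=(-3/2,3/2): CG² = 3/10, CG = −√(3/10)   ← matches the target
Pairs with CG² = 3/10: (3/2,-3/2): +√(3/10); (-3/2,3/2): −√(3/10)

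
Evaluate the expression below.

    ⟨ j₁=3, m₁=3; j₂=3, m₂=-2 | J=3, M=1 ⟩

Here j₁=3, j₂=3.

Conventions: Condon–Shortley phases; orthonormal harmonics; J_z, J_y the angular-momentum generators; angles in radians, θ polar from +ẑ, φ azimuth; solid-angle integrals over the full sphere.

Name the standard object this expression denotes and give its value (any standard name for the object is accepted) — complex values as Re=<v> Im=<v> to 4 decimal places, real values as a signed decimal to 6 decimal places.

This is a Clebsch–Gordan (vector-coupling) coefficient.
triangle: 3!·3!·3!/10! = 216/3628800
(j±m)!: 6!·0!·1!·5!·4!·2! = 4147200
prefactor² = (2J+1)·Δ·N² = 1728
  k=0: +1/(0!·3!·0!·1!·3!·2!) = 1/72
Σ = 1/72  ⇒  CG² = 1728·(1/72)² = 1/3
CG = +√(1/3) = +0.577350

Clebsch–Gordan coefficient, +√(1/3) ≈ +0.577350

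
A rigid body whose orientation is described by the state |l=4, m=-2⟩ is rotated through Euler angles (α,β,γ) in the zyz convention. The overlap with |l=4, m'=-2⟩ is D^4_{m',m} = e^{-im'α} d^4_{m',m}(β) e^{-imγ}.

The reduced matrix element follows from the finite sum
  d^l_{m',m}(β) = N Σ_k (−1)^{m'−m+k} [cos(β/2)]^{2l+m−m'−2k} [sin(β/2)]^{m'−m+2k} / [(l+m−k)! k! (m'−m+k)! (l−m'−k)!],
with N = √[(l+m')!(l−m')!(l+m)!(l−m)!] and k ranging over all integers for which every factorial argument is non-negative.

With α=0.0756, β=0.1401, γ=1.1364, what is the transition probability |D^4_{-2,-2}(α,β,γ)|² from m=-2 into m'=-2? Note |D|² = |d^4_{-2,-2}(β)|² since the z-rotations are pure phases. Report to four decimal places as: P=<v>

P=0.8519

D^4_{-2,-2}(0.0756,0.1401,1.1364) = e^{-i·-2·0.0756}·d^4_{-2,-2}(0.1401)·e^{-i·-2·1.1364}. Compute d first:
With c≡cos(β/2)=0.997548 and s≡sin(β/2)=0.069993, N=[2·720·2·720]^{1/2}=1440.000000
k: max(0,(-2)−(-2))=0 … min(4+(-2),4−(-2))=2
  k=0: (−1)^0·1440.0000/(1440)·0.9975^8·0.0700^0 = +0.980548
  k=1: (−1)^1·1440.0000/(120)·0.9975^6·0.0700^2 = -0.057928
  k=2: (−1)^2·1440.0000/(96)·0.9975^4·0.0700^4 = +0.000356
d^4_{-2,-2}(0.1401) = +0.980548 -0.057928 +0.000356 = +0.922976
|D^4_{-2,-2}|² = |d^4_{-2,-2}(β)|² = (+0.922976)² = 0.851885 (the z-rotation phases have unit modulus)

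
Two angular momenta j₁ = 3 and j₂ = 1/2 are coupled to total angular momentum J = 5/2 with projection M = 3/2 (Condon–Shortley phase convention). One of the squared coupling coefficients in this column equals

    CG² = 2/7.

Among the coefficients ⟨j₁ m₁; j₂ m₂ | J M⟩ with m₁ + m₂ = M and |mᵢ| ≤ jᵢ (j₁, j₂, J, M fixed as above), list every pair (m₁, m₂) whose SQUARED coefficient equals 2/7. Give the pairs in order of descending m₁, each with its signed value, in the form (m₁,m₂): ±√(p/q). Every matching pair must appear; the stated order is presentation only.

(1,1/2): −√(2/7)

Admissible pairs with m₁+m₂ = M = 3/2: (1,1/2), (2,-1/2)
  (m₁,m₂)=(2,-1/2): CG² = 5/7, CG = +√(5/7)
  (m₁,m₂)=(1,1/2): CG² = 2/7, CG = −√(2/7)   ← matches the target
Pairs with CG² = 2/7: (1,1/2): −√(2/7)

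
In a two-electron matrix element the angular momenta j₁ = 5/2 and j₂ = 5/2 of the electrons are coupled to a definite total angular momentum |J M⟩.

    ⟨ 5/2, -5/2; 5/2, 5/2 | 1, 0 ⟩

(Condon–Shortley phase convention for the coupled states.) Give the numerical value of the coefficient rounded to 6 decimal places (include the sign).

j₁+j₂−J=4  J+j₁−j₂=1  J−j₁+j₂=1  j₁+j₂+J+1=7
(j₁±m₁, j₂±m₂, J±M) = (0,5,5,0,1,1)
P² = 1440/7
sum k=4..4:
  [4] +1/24 = 1/24
S = 1/24
C² = P²·S² = 5/14 ; C = +0.597614

+√(5/14) ≈ +0.597614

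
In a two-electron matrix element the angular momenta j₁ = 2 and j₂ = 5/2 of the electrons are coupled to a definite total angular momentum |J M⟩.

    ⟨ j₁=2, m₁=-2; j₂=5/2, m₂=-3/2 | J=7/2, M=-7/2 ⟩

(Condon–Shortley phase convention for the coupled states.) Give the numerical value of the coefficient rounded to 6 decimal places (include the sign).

triangle: 1!·3!·4!/9! = 144/362880
(j±m)!: 0!·4!·1!·4!·0!·7! = 2903040
prefactor² = (2J+1)·Δ·N² = 9216
  k=1: −1/(1!·0!·3!·0!·0!·4!) = -1/144
Σ = -1/144  ⇒  CG² = 9216·(-1/144)² = 4/9
CG = −√(4/9) = -0.666667

−√(4/9) ≈ -0.666667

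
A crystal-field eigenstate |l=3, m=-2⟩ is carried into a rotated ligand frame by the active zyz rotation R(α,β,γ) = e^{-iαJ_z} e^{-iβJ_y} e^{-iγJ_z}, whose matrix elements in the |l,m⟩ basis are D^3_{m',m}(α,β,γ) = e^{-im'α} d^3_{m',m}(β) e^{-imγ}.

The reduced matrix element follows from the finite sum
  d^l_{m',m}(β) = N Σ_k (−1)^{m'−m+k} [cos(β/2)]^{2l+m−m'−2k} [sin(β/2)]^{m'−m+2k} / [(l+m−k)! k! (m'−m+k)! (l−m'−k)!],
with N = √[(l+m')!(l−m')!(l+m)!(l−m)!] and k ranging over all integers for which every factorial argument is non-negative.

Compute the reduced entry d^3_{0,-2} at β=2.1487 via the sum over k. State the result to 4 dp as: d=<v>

d=-0.5248

d^3_{0,-2}(β=2.1487) via the finite sum:
Half-angle: c=0.476304, s=0.879281. N=√(6·6·1·120)=65.726707
The bounds max(0,m−m')=0 and min(l+m,l−m')=1 give 2 terms
  k=0: (−1)^2·65.7267/(12)·0.4763^4·0.8793^2 = +0.217948
  k=1: (−1)^3·65.7267/(12)·0.4763^2·0.8793^4 = -0.742744
d^3_{0,-2}(2.1487) = +0.217948 -0.742744 = -0.524796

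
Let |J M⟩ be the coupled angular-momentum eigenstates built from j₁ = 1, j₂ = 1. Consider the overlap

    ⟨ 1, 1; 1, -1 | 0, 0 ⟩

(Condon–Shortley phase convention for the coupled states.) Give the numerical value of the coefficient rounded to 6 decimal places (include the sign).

+0.577350  (= +√(1/3))

triangle: 2!*0!*0!/3! = 2/6
(j±m)!: 2!*0!*0!*2!*0!*0! = 4
prefactor² = (2J+1)*Δ*N² = 4/3
  k=0: +1/(0!*2!*0!*0!*0!*0!) = 1/2
Σ = 1/2  ⇒  CG² = 4/3*(1/2)² = 1/3
CG = +√(1/3) = +0.577350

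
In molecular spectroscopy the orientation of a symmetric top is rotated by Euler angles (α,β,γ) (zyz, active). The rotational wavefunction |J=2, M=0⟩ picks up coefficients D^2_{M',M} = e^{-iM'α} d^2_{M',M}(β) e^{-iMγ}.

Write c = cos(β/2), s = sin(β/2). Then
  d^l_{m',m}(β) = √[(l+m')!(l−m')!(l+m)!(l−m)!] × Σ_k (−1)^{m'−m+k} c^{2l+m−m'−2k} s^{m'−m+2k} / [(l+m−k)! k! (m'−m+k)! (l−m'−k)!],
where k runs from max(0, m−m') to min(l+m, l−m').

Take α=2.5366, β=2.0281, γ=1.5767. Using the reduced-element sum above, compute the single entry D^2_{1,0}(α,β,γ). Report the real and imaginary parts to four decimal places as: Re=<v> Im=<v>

Split into d^2_{1,0}(β=2.0281) × two z-phases.
With c≡cos(β/2)=0.528427 and s≡sin(β/2)=0.848979, N=[6·1·2·2]^{1/2}=4.898979
The bounds max(0,m−m')=0 and min(l+m,l−m')=1 give 2 terms
  k=0: (−1)^1·4.8990/(2)·0.5284^3·0.8490^1 = -0.306850
  k=1: (−1)^2·4.8990/(2)·0.5284^1·0.8490^3 = +0.792047
d^2_{1,0}(2.0281) = -0.306850 +0.792047 = +0.485197
Attach z-rotation phases: D = e^{-i(1)(2.5366)}·(+0.485197)·e^{-i(0)(1.5767)} = -0.399077-0.275959i

Re=-0.3991 Im=-0.2760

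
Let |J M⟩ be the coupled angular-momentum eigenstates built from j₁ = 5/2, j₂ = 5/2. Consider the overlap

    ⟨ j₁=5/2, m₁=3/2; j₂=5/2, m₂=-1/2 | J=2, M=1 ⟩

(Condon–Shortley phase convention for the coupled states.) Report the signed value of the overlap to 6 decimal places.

-0.377964  (= −√(1/7))

j₁+j₂−J=3  J+j₁−j₂=2  J−j₁+j₂=2  j₁+j₂+J+1=8
(j₁±m₁, j₂±m₂, J±M) = (4,1,2,3,3,1)
P² = 36/7
sum k=0..1:
  [0] +1/12 = 1/12
  [1] −1/4 = -1/4
S = -1/6
C² = P²·S² = 1/7 ; C = -0.377964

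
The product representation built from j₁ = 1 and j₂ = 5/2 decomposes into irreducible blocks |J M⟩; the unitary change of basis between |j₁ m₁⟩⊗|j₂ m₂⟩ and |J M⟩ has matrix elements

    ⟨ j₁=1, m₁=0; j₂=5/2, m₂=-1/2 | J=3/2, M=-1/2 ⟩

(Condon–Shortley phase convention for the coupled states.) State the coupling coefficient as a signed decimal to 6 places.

√[4·2!0!3!/6! · 1!1!2!3!1!2!] = √(8/5)
  +(−1)^1/∏(1,1,0,1,0,2)! = -1/2  (running -1/2)
⟨..|..⟩ = √(8/5)·(-1/2) = -0.632456

-0.632456  (= −√(2/5))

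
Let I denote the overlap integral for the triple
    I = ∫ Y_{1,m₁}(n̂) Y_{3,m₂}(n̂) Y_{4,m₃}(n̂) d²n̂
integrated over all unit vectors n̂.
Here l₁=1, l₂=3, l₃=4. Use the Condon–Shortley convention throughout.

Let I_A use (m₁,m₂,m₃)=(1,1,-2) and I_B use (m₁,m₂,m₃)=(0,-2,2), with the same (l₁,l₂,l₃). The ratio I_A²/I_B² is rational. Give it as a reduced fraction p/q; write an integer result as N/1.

l's match ⇒ only the (l;m) 3-j factors differ between A and B.
A: triangle coeff Δ(1,3,4) = 1/252; Σ_t [0,0]: t=0:+1/96 = 1/96; (3j)²=5/84 [(1 3 4; 1 1 -2)], sign=+1
B: triangle coeff Δ(1,3,4) = 1/252; Σ_t [0,0]: t=0:+1/120 = 1/120; (3j)²=1/21 [(1 3 4; 0 -2 2)], sign=+1
I_A²/I_B² = (5/84)/(1/21) = 5/4

5/4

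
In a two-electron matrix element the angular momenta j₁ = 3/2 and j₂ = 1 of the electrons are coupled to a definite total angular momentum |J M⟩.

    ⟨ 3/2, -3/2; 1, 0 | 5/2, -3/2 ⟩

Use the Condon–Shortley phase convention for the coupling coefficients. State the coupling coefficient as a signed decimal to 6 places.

j₁+j₂−J=0  J+j₁−j₂=3  J−j₁+j₂=2  j₁+j₂+J+1=6
(j₁±m₁, j₂±m₂, J±M) = (0,3,1,1,1,4)
P² = 72/5
sum k=0..0:
  [0] +1/6 = 1/6
S = 1/6
C² = P²·S² = 2/5 ; C = +0.632456

+0.632456  (= +√(2/5))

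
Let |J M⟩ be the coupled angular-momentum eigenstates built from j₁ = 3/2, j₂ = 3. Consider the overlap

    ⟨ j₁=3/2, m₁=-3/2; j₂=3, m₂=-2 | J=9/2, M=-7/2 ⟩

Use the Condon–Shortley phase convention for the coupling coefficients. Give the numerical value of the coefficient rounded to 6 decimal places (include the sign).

triangle: 0!*3!*6!/10! = 4320/3628800
(j±m)!: 0!*3!*1!*5!*1!*8! = 29030400
prefactor² = (2J+1)*Δ*N² = 345600
  k=0: +1/(0!*0!*3!*1!*0!*5!) = 1/720
Σ = 1/720  ⇒  CG² = 345600*(1/720)² = 2/3
CG = +√(2/3) = +0.816497

+√(2/3) = +0.816497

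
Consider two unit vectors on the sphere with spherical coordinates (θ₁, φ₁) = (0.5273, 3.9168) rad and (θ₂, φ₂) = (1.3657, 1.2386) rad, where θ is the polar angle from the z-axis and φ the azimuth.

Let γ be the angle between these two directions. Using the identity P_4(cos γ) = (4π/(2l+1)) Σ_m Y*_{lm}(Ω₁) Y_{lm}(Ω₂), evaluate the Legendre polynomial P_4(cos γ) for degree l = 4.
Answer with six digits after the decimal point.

0.133726

Addition theorem: P_4(cos γ) = (4π/9) Σ_m Y*_{lm}(Ω₁) Y_{lm}(Ω₂), m = −4…4:
  m=-4: Y*=-0.028350+0.001156i  Y=+0.097440+0.394735i  product -0.003219-0.011078i
  m=-3: Y*=+0.094430-0.100388i  Y=-0.200857+0.129938i  product -0.005923+0.032434i
  m=-2: Y*=+0.007298+0.358019i  Y=+0.179147+0.140302i  product -0.048924+0.065162i
  m=-1: Y*=-0.327317-0.320713i  Y=-0.083357+0.241628i  product +0.104778-0.052355i
  m=+0: Y*=+0.012227-0.000000i  Y=+0.192093+0.000000i  product +0.002349+0.000000i
  m=+1: Y*=+0.327317-0.320713i  Y=+0.083357+0.241628i  product +0.104778+0.052355i
  m=+2: Y*=+0.007298-0.358019i  Y=+0.179147-0.140302i  product -0.048924-0.065162i
  m=+3: Y*=-0.094430-0.100388i  Y=+0.200857+0.129938i  product -0.005923-0.032434i
  m=+4: Y*=-0.028350-0.001156i  Y=+0.097440-0.394735i  product -0.003219+0.011078i
Total Σ_m = +0.095774-0.000000i. Multiply by 1.396263: +0.133726-0.000000i. P_4(cos γ) = 0.133726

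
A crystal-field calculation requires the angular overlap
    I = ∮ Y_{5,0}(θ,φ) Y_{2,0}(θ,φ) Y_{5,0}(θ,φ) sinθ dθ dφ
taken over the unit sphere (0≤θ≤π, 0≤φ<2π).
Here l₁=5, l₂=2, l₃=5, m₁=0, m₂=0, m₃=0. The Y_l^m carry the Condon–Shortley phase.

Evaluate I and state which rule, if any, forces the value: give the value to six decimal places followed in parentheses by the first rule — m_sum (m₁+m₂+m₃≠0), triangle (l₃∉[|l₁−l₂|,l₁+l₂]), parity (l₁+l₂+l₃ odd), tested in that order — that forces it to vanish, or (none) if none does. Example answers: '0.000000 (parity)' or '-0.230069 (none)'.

0.161739 (none)

Rules hold: Σm=0, L=12 even, 3≤5≤7.
N = 11·5·11 = 605
Δ = 2!·8!·2!/13! = 1/38610
Racah Σ t=0..2: t=0:+1/2880 t=1:−1/576 t=2:+1/2880 = -1/960
⇒ 3j(5 2 5; 0 0 0)² = 10/429, sgn +1
(m-triple is (0,0,0) — same symbol as above.)
4πI² = N·(3j₀)²·(3jₘ)² = 500/1521
I = +1·√(0.328731/4π) = 0.16173926
No selection rule forces the value: the integral is nonzero (none).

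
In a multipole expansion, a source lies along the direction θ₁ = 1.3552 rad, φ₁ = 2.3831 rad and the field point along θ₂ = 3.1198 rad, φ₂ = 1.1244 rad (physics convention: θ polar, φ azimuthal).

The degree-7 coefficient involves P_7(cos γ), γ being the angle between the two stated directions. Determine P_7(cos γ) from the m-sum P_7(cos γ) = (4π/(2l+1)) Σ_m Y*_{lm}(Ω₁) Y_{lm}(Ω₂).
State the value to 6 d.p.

Term-by-term m-sum for l=7 (normalisation 4π/15 = 0.837758):
  m=-7: (-0.23861 - 0.35099j) × (-0.00000 - 0.00000j) = -0.00000 + 0.00000j  (running Σ = -0.00000 + 0.00000j)
  m=-6: (-0.05590 + 0.34326j) × (-0.00000 + 0.00000j) = -0.00000 - 0.00000j  (running Σ = -0.00000 - 0.00000j)
  m=-5: (-0.10517 + 0.08009j) × (0.00000 + 0.00000j) = -0.00000 - 0.00000j  (running Σ = -0.00000 - 0.00000j)
  m=-4: (0.34182 + 0.03693j) × (0.00000 - 0.00000j) = 0.00000 - 0.00000j  (running Σ = 0.00000 - 0.00000j)
  m=-3: (0.01864 + 0.02192j) × (-0.00009 + 0.00002j) = -0.00000 - 0.00000j  (running Σ = -0.00000 - 0.00000j)
  m=-2: (0.01763 - 0.32739j) × (0.00223 + 0.00277j) = 0.00095 - 0.00068j  (running Σ = 0.00094 - 0.00068j)
  m=-1: (-0.00828 + 0.00784j) × (0.03833 - 0.08009j) = 0.00031 + 0.00096j  (running Σ = 0.00126 + 0.00028j)
  m=0: (-0.32129 + 0.00000j) × (-1.08530 + 0.00000j) = 0.34870 + 0.00000j  (running Σ = 0.34995 + 0.00028j)
  m=1: (0.00828 + 0.00784j) × (-0.03833 - 0.08009j) = 0.00031 - 0.00096j  (running Σ = 0.35026 - 0.00068j)
  m=2: (0.01763 + 0.32739j) × (0.00223 - 0.00277j) = 0.00095 + 0.00068j  (running Σ = 0.35121 - 0.00000j)
  m=3: (-0.01864 + 0.02192j) × (0.00009 + 0.00002j) = -0.00000 + 0.00000j  (running Σ = 0.35121 - 0.00000j)
  m=4: (0.34182 - 0.03693j) × (0.00000 + 0.00000j) = 0.00000 + 0.00000j  (running Σ = 0.35121 - 0.00000j)
  m=5: (0.10517 + 0.08009j) × (-0.00000 + 0.00000j) = -0.00000 + 0.00000j  (running Σ = 0.35121 - 0.00000j)
  m=6: (-0.05590 - 0.34326j) × (-0.00000 - 0.00000j) = -0.00000 + 0.00000j  (running Σ = 0.35121 + 0.00000j)
  m=7: (0.23861 - 0.35099j) × (0.00000 - 0.00000j) = -0.00000 - 0.00000j  (running Σ = 0.35121 - 0.00000j)
Total Σ_m = 0.35121 - 0.00000j. Multiply by 0.837758: 0.29423 - 0.00000j. P_7(cos γ) = 0.294227

0.294227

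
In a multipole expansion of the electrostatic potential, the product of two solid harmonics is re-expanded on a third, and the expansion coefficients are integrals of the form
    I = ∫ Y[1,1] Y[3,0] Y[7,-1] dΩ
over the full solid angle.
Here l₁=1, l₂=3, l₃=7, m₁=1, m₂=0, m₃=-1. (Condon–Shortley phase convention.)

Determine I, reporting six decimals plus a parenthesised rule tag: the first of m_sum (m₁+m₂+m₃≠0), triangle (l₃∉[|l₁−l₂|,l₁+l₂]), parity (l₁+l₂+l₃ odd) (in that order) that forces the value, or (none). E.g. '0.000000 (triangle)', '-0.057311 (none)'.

l₃=7 ∉ [2,4] — triangle fails ⇒ I = 0

0.000000 (triangle)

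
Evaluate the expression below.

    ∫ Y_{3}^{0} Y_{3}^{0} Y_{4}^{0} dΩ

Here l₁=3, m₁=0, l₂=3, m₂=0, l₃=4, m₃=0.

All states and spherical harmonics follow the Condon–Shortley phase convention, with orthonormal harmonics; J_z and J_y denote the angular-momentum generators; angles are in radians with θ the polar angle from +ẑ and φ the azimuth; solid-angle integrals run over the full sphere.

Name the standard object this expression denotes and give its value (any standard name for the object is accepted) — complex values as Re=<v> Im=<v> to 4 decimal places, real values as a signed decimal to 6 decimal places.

This is a Gaunt coefficient — the integral of a triple product of spherical harmonics over the sphere.
m-sum 0 ✓  L=10 even ✓  0≤4≤6 ✓
Π(2lᵢ+1) = 7×7×9 = 441
triangle coeff Δ(3,3,4) = 1/34650
Σ_t [0,2]: t=0:+1/72 t=1:−1/16 t=2:+1/72 = -5/144
(3j)²=2/77 [(3 3 4; 0 0 0)], sign=-1
(m-triple is (0,0,0) — same symbol as above.)
⇒ 4πI² = 36/121
I = (+1)√(36/121/(4π)) = 0.15386989

Gaunt coefficient, +0.153870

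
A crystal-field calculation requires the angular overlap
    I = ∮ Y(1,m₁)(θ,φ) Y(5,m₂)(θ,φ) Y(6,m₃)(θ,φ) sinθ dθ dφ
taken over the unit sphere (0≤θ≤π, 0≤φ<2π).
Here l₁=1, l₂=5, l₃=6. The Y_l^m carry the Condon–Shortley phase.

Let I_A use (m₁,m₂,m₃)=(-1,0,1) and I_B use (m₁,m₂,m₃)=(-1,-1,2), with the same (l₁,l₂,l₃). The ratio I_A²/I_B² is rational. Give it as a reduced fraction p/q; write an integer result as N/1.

3/4

l's match ⇒ only the (l;m) 3-j factors differ between A and B.
A: triangle coeff Δ(1,5,6) = 1/858; Σ_t [0,0]: t=0:+1/28800 = 1/28800; (3j)²=7/286 [(1 5 6; -1 0 1)], sign=-1
B: triangle coeff Δ(1,5,6) = 1/858; Σ_t [0,0]: t=0:+1/34560 = 1/34560; (3j)²=14/429 [(1 5 6; -1 -1 2)], sign=+1
I_A²/I_B² = (7/286)/(14/429) = 3/4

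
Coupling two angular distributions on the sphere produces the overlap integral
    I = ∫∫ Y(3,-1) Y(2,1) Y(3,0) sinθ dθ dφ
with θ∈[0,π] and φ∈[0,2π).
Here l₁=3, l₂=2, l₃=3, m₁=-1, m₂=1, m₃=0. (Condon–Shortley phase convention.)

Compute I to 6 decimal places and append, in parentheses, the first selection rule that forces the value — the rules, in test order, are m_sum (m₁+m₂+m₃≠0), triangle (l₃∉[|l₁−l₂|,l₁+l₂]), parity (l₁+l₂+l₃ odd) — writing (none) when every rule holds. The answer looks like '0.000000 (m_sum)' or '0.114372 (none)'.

-0.059471 (none)

Checks pass: Σm=0; 8 even; l₃=3∈[1,5].
(2·3+1)(2·2+1)(2·3+1) = 245
Δ: 2! 4! 2! / 9! → 1/3780
sum: t=0:+1/24 t=1:−1/4 t=2:+1/24 = -1/6
3j²(3 2 3; 0 0 0) = Δ·Π!·Σ² = 4/105  (sign +1)
sum: t=1:−1/12 t=2:+1/8 = 1/24
3j²(3 2 3; -1 1 0) = Δ·Π!·Σ² = 1/210  (sign -1)
combine: 4πI² = 245·4/105·1/210 = 2/45
take √, sign -1: I = -0.05947080
No selection rule forces the value: the integral is nonzero (none).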